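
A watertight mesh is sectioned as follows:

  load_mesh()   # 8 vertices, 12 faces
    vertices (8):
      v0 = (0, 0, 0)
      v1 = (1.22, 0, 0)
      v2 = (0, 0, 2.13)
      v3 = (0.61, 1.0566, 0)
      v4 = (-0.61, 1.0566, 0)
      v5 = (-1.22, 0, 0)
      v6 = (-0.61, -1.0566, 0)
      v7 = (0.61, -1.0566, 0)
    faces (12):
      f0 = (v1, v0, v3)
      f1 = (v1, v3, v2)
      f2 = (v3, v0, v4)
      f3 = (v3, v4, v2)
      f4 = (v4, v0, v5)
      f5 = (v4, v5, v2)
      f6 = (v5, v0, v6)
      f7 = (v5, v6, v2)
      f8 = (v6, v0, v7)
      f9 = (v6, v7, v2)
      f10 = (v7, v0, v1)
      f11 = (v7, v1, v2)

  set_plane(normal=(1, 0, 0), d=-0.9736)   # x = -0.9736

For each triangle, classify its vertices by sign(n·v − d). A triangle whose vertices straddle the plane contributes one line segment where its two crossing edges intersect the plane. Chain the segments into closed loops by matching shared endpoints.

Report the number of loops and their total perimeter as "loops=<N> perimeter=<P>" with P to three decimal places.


Straddling triangles (4 of 12):
  (v4,v0,v5) [++-] → (-0.9736, 0, 0)–(-0.9736, 0.426797, 0)  len=0.4268
  (v4,v5,v2) [+-+] → (-0.9736, 0.426797, 0)–(-0.9736, 0, 0.43019)  len=0.6060
  (v5,v0,v6) [-++] → (-0.9736, 0, 0)–(-0.9736, -0.426797, 0)  len=0.4268
  (v5,v6,v2) [-++] → (-0.9736, -0.426797, 0)–(-0.9736, 0, 0.43019)  len=0.6060

Chained into 1 loop(s):
  loop 1: 4 segments, perimeter = 2.0656
Total perimeter = 2.066

loops=1 perimeter=2.066


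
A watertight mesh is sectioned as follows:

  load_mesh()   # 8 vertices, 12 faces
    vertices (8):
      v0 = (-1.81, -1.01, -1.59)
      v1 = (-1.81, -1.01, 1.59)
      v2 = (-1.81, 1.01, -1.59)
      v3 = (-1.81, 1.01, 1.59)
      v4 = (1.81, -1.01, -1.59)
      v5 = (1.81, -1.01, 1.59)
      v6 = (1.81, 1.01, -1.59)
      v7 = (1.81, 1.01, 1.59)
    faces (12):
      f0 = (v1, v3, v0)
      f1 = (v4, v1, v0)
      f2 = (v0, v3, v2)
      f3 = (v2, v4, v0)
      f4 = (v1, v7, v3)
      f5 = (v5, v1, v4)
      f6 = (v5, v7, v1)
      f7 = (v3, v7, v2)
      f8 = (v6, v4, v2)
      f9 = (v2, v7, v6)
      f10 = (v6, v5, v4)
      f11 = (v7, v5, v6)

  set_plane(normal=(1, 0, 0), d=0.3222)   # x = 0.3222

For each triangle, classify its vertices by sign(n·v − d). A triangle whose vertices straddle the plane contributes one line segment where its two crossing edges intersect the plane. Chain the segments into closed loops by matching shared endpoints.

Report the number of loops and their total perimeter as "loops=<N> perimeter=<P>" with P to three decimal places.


Straddling triangles (8 of 12):
  (v4,v1,v0) [+--] → (0.3222, -1.01, -0.283038)–(0.3222, -1.01, -1.59)  len=1.3070
  (v2,v4,v0) [-+-] → (0.3222, -0.179791, -1.59)–(0.3222, -1.01, -1.59)  len=0.8302
  (v1,v7,v3) [-+-] → (0.3222, 0.179791, 1.59)–(0.3222, 1.01, 1.59)  len=0.8302
  (v5,v1,v4) [+-+] → (0.3222, -1.01, 1.59)–(0.3222, -1.01, -0.283038)  len=1.8730
  (v5,v7,v1) [++-] → (0.3222, 0.179791, 1.59)–(0.3222, -1.01, 1.59)  len=1.1898
  (v3,v7,v2) [-+-] → (0.3222, 1.01, 1.59)–(0.3222, 1.01, 0.283038)  len=1.3070
  (v6,v4,v2) [++-] → (0.3222, -0.179791, -1.59)–(0.3222, 1.01, -1.59)  len=1.1898
  (v2,v7,v6) [-++] → (0.3222, 1.01, 0.283038)–(0.3222, 1.01, -1.59)  len=1.8730

Chained into 1 loop(s):
  loop 1: 8 segments, perimeter = 10.4000
Total perimeter = 10.400

loops=1 perimeter=10.400


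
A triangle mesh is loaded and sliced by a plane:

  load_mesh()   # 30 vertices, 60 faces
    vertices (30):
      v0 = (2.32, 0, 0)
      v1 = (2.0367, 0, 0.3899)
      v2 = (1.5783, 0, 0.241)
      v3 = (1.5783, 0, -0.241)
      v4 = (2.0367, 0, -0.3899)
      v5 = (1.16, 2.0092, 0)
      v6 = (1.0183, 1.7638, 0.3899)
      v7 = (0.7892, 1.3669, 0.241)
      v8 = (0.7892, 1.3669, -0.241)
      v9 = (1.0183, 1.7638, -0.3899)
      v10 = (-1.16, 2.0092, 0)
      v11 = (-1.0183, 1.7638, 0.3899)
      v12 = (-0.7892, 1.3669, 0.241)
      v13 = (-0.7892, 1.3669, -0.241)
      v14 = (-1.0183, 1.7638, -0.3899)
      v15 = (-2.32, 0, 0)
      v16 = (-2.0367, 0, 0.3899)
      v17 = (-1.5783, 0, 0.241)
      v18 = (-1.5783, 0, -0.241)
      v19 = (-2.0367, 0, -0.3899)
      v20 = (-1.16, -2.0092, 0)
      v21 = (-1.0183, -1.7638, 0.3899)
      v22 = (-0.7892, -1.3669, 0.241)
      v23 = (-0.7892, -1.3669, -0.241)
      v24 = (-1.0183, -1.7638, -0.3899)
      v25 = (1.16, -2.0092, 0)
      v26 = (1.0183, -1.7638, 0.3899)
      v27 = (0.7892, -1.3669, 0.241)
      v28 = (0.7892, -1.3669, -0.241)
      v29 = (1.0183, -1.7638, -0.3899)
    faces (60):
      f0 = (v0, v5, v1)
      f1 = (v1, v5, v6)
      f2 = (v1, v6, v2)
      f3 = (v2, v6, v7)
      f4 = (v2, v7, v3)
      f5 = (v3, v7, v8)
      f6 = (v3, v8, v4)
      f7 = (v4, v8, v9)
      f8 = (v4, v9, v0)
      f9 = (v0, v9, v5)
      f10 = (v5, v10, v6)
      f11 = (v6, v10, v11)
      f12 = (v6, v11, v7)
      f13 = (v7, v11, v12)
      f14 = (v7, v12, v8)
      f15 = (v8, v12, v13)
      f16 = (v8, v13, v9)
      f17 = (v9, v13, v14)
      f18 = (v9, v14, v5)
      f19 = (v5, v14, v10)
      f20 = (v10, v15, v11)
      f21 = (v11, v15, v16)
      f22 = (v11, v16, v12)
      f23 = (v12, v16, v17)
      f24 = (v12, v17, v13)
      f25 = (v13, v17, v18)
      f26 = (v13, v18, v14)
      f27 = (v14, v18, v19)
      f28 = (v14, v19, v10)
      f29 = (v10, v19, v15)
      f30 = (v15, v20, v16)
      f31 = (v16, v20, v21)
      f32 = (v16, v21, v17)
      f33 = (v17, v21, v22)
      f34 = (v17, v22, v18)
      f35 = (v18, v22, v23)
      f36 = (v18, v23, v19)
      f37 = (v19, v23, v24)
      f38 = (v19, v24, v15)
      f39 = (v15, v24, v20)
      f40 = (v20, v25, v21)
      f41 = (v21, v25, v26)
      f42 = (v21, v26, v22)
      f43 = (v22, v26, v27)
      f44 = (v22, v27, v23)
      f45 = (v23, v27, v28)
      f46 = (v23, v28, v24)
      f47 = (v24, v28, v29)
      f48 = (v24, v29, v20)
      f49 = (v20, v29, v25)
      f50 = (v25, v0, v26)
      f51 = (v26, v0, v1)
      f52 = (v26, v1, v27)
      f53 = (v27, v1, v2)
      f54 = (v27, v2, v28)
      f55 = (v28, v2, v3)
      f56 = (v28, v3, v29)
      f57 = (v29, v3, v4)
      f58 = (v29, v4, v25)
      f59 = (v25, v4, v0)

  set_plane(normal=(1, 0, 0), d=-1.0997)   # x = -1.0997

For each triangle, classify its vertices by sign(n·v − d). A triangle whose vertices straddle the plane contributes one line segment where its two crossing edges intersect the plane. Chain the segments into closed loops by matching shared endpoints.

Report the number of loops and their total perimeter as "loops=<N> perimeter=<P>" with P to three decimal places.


loops=2 perimeter=6.419

Straddling triangles (24 of 60):
  (v5,v10,v6) [+-+] → (-1.0997, 2.0092, 0)–(-1.0997, 2.00241, 0.0107933)  len=0.0128
  (v6,v10,v11) [+-+] → (-1.0997, 2.00241, 0.0107933)–(-1.0997, 1.90477, 0.165921)  len=0.1833
  (v5,v14,v10) [++-] → (-1.0997, 1.90477, -0.165921)–(-1.0997, 2.0092, 0)  len=0.1960
  (v10,v15,v11) [--+] → (-1.0997, 1.6535, 0.365518)–(-1.0997, 1.90477, 0.165921)  len=0.3209
  (v11,v15,v16) [+--] → (-1.0997, 1.6535, 0.365518)–(-1.0997, 1.62282, 0.3899)  len=0.0392
  (v11,v16,v12) [+-+] → (-1.0997, 1.62282, 0.3899)–(-1.0997, 1.02668, 0.278061)  len=0.6065
  (v12,v16,v17) [+--] → (-1.0997, 1.02668, 0.278061)–(-1.0997, 0.829044, 0.241)  len=0.2011
  (v12,v17,v13) [+-+] → (-1.0997, 0.829044, 0.241)–(-1.0997, 0.829044, -0.0513396)  len=0.2923
  (v13,v17,v18) [+--] → (-1.0997, 0.829044, -0.0513396)–(-1.0997, 0.829044, -0.241)  len=0.1897
  (v13,v18,v14) [+-+] → (-1.0997, 0.829044, -0.241)–(-1.0997, 1.50742, -0.368256)  len=0.6902
  (v14,v18,v19) [+--] → (-1.0997, 1.50742, -0.368256)–(-1.0997, 1.62282, -0.3899)  len=0.1174
  (v14,v19,v10) [+--] → (-1.0997, 1.62282, -0.3899)–(-1.0997, 1.90477, -0.165921)  len=0.3601
  (v16,v20,v21) [--+] → (-1.0997, -1.90477, 0.165921)–(-1.0997, -1.62282, 0.3899)  len=0.3601
  (v16,v21,v17) [-+-] → (-1.0997, -1.62282, 0.3899)–(-1.0997, -1.50742, 0.368256)  len=0.1174
  (v17,v21,v22) [-++] → (-1.0997, -1.50742, 0.368256)–(-1.0997, -0.829044, 0.241)  len=0.6902
  (v17,v22,v18) [-+-] → (-1.0997, -0.829044, 0.241)–(-1.0997, -0.829044, 0.0513396)  len=0.1897
  (v18,v22,v23) [-++] → (-1.0997, -0.829044, 0.0513396)–(-1.0997, -0.829044, -0.241)  len=0.2923
  (v18,v23,v19) [-+-] → (-1.0997, -0.829044, -0.241)–(-1.0997, -1.02668, -0.278061)  len=0.2011
  (v19,v23,v24) [-++] → (-1.0997, -1.02668, -0.278061)–(-1.0997, -1.62282, -0.3899)  len=0.6065
  (v19,v24,v15) [-+-] → (-1.0997, -1.62282, -0.3899)–(-1.0997, -1.6535, -0.365518)  len=0.0392
  (v15,v24,v20) [-+-] → (-1.0997, -1.6535, -0.365518)–(-1.0997, -1.90477, -0.165921)  len=0.3209
  (v20,v25,v21) [-++] → (-1.0997, -2.0092, 0)–(-1.0997, -1.90477, 0.165921)  len=0.1960
  (v24,v29,v20) [++-] → (-1.0997, -2.00241, -0.0107933)–(-1.0997, -1.90477, -0.165921)  len=0.1833
  (v20,v29,v25) [-++] → (-1.0997, -2.00241, -0.0107933)–(-1.0997, -2.0092, 0)  len=0.0128

Chained into 2 loop(s):
  loop 1: 12 segments, perimeter = 3.2095
  loop 2: 12 segments, perimeter = 3.2095
Total perimeter = 6.419


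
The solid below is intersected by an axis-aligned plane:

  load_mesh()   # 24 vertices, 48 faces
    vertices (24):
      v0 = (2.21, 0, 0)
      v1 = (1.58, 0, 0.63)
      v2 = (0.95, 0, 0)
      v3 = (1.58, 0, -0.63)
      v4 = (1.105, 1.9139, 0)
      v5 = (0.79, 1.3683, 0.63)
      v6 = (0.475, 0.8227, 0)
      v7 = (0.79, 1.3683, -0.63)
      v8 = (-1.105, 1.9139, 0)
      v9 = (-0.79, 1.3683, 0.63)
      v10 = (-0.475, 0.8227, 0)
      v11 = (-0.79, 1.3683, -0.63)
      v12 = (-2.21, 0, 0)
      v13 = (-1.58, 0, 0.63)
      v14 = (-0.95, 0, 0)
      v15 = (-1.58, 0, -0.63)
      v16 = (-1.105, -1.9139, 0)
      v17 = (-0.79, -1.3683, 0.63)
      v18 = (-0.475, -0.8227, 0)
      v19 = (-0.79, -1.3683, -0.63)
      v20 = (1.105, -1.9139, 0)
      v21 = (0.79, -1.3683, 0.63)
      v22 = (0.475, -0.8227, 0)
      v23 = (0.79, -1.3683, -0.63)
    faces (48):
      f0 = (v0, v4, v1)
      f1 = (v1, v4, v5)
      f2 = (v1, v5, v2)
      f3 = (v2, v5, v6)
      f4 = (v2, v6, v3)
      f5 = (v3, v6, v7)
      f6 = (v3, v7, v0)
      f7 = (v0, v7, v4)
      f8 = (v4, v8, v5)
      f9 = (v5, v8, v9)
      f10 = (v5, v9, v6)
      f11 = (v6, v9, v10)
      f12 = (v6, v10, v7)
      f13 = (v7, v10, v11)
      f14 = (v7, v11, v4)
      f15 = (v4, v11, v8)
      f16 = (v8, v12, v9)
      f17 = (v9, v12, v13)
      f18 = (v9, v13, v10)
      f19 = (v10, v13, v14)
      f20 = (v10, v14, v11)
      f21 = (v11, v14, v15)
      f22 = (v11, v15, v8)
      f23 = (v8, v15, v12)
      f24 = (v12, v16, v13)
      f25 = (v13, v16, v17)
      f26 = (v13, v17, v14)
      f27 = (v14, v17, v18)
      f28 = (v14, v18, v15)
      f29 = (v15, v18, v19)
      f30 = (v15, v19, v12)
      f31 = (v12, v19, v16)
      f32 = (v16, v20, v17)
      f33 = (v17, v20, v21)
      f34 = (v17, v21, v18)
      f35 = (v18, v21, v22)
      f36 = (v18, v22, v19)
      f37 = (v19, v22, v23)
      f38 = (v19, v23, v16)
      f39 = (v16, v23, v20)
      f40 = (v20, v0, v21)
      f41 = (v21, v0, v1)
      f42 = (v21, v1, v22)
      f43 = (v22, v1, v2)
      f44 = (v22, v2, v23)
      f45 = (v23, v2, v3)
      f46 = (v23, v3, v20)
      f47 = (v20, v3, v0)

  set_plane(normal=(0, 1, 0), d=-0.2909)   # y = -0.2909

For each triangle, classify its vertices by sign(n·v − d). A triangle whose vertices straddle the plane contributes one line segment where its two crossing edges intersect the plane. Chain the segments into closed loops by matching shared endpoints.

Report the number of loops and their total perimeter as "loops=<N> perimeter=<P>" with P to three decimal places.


loops=2 perimeter=7.128

Straddling triangles (16 of 48):
  (v12,v16,v13) [+-+] → (-2.04205, -0.2909, 0)–(-1.5078, -0.2909, 0.534244)  len=0.7555
  (v13,v16,v17) [+--] → (-1.5078, -0.2909, 0.534244)–(-1.41205, -0.2909, 0.63)  len=0.1354
  (v13,v17,v14) [+-+] → (-1.41205, -0.2909, 0.63)–(-0.915984, -0.2909, 0.133938)  len=0.7015
  (v14,v17,v18) [+--] → (-0.915984, -0.2909, 0.133938)–(-0.782044, -0.2909, 0)  len=0.1894
  (v14,v18,v15) [+-+] → (-0.782044, -0.2909, 0)–(-1.18928, -0.2909, -0.407237)  len=0.5759
  (v15,v18,v19) [+--] → (-1.18928, -0.2909, -0.407237)–(-1.41205, -0.2909, -0.63)  len=0.3150
  (v15,v19,v12) [+-+] → (-1.41205, -0.2909, -0.63)–(-1.90811, -0.2909, -0.133938)  len=0.7015
  (v12,v19,v16) [+--] → (-1.90811, -0.2909, -0.133938)–(-2.04205, -0.2909, 0)  len=0.1894
  (v20,v0,v21) [-+-] → (2.04205, -0.2909, 0)–(1.90811, -0.2909, 0.133938)  len=0.1894
  (v21,v0,v1) [-++] → (1.90811, -0.2909, 0.133938)–(1.41205, -0.2909, 0.63)  len=0.7015
  (v21,v1,v22) [-+-] → (1.41205, -0.2909, 0.63)–(1.18928, -0.2909, 0.407237)  len=0.3150
  (v22,v1,v2) [-++] → (1.18928, -0.2909, 0.407237)–(0.782044, -0.2909, 0)  len=0.5759
  (v22,v2,v23) [-+-] → (0.782044, -0.2909, 0)–(0.915984, -0.2909, -0.133938)  len=0.1894
  (v23,v2,v3) [-++] → (0.915984, -0.2909, -0.133938)–(1.41205, -0.2909, -0.63)  len=0.7015
  (v23,v3,v20) [-+-] → (1.41205, -0.2909, -0.63)–(1.5078, -0.2909, -0.534244)  len=0.1354
  (v20,v3,v0) [-++] → (1.5078, -0.2909, -0.534244)–(2.04205, -0.2909, 0)  len=0.7555

Chained into 2 loop(s):
  loop 1: 8 segments, perimeter = 3.5638
  loop 2: 8 segments, perimeter = 3.5638
Total perimeter = 7.128


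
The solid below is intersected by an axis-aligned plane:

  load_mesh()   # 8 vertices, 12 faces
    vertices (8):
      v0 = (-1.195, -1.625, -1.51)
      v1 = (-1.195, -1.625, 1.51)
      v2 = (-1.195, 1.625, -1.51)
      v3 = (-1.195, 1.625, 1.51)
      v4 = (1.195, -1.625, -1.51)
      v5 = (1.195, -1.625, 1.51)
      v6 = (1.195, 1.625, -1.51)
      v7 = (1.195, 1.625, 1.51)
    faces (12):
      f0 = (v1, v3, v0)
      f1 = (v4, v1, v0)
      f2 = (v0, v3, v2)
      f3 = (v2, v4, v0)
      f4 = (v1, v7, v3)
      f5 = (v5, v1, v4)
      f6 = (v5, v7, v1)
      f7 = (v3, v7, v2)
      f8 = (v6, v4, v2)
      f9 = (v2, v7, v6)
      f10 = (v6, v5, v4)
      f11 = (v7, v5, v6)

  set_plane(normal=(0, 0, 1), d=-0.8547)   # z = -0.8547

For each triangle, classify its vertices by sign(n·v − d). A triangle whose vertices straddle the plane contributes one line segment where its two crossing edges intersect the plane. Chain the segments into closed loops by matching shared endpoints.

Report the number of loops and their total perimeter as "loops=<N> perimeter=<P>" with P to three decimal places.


loops=1 perimeter=11.280

Straddling triangles (8 of 12):
  (v1,v3,v0) [++-] → (-1.195, -0.919793, -0.8547)–(-1.195, -1.625, -0.8547)  len=0.7052
  (v4,v1,v0) [-+-] → (0.676402, -1.625, -0.8547)–(-1.195, -1.625, -0.8547)  len=1.8714
  (v0,v3,v2) [-+-] → (-1.195, -0.919793, -0.8547)–(-1.195, 1.625, -0.8547)  len=2.5448
  (v5,v1,v4) [++-] → (0.676402, -1.625, -0.8547)–(1.195, -1.625, -0.8547)  len=0.5186
  (v3,v7,v2) [++-] → (-0.676402, 1.625, -0.8547)–(-1.195, 1.625, -0.8547)  len=0.5186
  (v2,v7,v6) [-+-] → (-0.676402, 1.625, -0.8547)–(1.195, 1.625, -0.8547)  len=1.8714
  (v6,v5,v4) [-+-] → (1.195, 0.919793, -0.8547)–(1.195, -1.625, -0.8547)  len=2.5448
  (v7,v5,v6) [++-] → (1.195, 0.919793, -0.8547)–(1.195, 1.625, -0.8547)  len=0.7052

Chained into 1 loop(s):
  loop 1: 8 segments, perimeter = 11.2800
Total perimeter = 11.280


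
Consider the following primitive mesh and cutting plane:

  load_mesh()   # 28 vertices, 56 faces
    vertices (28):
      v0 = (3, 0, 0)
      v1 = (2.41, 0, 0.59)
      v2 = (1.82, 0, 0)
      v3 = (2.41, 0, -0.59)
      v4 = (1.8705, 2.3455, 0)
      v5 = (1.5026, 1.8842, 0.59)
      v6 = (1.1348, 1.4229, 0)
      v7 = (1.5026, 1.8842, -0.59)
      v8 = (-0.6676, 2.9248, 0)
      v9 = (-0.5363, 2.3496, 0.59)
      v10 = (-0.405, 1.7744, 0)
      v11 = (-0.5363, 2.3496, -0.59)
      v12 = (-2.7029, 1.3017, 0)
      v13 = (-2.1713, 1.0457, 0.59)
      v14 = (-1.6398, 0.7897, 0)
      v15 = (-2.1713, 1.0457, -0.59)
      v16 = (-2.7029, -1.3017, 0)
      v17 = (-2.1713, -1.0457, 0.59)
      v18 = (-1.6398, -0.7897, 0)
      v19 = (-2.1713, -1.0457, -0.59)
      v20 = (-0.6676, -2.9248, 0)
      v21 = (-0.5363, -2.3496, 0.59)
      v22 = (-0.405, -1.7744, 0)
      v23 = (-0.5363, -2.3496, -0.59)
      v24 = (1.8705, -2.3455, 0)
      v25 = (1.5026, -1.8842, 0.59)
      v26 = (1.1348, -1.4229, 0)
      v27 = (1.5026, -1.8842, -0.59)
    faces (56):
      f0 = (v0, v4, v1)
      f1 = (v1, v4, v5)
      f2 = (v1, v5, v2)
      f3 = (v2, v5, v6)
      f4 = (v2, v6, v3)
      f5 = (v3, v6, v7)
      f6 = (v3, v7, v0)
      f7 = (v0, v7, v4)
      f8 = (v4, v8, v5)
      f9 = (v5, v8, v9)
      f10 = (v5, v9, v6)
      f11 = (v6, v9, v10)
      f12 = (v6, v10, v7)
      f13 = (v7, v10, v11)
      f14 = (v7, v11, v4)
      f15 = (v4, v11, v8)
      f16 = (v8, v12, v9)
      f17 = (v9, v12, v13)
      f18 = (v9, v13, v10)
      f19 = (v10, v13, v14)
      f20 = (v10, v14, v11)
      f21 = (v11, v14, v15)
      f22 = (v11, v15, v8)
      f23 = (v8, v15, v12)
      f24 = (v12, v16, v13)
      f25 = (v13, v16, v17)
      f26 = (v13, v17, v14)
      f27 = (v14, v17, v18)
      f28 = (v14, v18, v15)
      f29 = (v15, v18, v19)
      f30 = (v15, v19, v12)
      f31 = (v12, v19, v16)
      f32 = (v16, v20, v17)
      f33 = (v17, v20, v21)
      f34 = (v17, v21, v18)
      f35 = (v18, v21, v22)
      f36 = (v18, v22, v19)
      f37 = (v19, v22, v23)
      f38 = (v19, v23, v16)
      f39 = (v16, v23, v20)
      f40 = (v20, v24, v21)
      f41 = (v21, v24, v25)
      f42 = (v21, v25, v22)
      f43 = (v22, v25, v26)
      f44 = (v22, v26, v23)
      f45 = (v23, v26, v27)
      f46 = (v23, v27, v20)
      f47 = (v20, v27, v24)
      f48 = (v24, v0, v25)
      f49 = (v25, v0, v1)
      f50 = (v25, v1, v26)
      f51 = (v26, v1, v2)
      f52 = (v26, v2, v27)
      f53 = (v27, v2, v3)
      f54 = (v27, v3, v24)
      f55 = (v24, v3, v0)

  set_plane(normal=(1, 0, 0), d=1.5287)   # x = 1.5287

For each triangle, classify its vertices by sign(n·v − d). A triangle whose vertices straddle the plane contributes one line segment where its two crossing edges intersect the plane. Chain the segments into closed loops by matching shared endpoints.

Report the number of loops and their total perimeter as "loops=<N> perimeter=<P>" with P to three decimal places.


loops=2 perimeter=8.810

Straddling triangles (20 of 56):
  (v1,v4,v5) [++-] → (1.5287, 1.91693, 0.548144)–(1.5287, 1.83, 0.59)  len=0.0965
  (v1,v5,v2) [+-+] → (1.5287, 1.83, 0.59)–(1.5287, 1.72926, 0.541484)  len=0.1118
  (v2,v5,v6) [+--] → (1.5287, 1.72926, 0.541484)–(1.5287, 0.604919, 0)  len=1.2479
  (v2,v6,v3) [+-+] → (1.5287, 0.604919, 0)–(1.5287, 0.983377, -0.182247)  len=0.4201
  (v3,v6,v7) [+--] → (1.5287, 0.983377, -0.182247)–(1.5287, 1.83, -0.59)  len=0.9397
  (v3,v7,v0) [+-+] → (1.5287, 1.83, -0.59)–(1.5287, 1.85136, -0.579716)  len=0.0237
  (v0,v7,v4) [+-+] → (1.5287, 1.85136, -0.579716)–(1.5287, 1.91693, -0.548144)  len=0.0728
  (v4,v8,v5) [+--] → (1.5287, 2.42351, 0)–(1.5287, 1.91693, 0.548144)  len=0.7464
  (v7,v11,v4) [--+] → (1.5287, 2.34608, -0.0837884)–(1.5287, 1.91693, -0.548144)  len=0.6323
  (v4,v11,v8) [+--] → (1.5287, 2.34608, -0.0837884)–(1.5287, 2.42351, 0)  len=0.1141
  (v20,v24,v21) [-+-] → (1.5287, -2.42351, 0)–(1.5287, -2.34608, 0.0837884)  len=0.1141
  (v21,v24,v25) [-+-] → (1.5287, -2.34608, 0.0837884)–(1.5287, -1.91693, 0.548144)  len=0.6323
  (v20,v27,v24) [--+] → (1.5287, -1.91693, -0.548144)–(1.5287, -2.42351, 0)  len=0.7464
  (v24,v0,v25) [++-] → (1.5287, -1.85136, 0.579716)–(1.5287, -1.91693, 0.548144)  len=0.0728
  (v25,v0,v1) [-++] → (1.5287, -1.85136, 0.579716)–(1.5287, -1.83, 0.59)  len=0.0237
  (v25,v1,v26) [-+-] → (1.5287, -1.83, 0.59)–(1.5287, -0.983377, 0.182247)  len=0.9397
  (v26,v1,v2) [-++] → (1.5287, -0.983377, 0.182247)–(1.5287, -0.604919, 0)  len=0.4201
  (v26,v2,v27) [-+-] → (1.5287, -0.604919, 0)–(1.5287, -1.72926, -0.541484)  len=1.2479
  (v27,v2,v3) [-++] → (1.5287, -1.72926, -0.541484)–(1.5287, -1.83, -0.59)  len=0.1118
  (v27,v3,v24) [-++] → (1.5287, -1.83, -0.59)–(1.5287, -1.91693, -0.548144)  len=0.0965

Chained into 2 loop(s):
  loop 1: 10 segments, perimeter = 4.4052
  loop 2: 10 segments, perimeter = 4.4052
Total perimeter = 8.810


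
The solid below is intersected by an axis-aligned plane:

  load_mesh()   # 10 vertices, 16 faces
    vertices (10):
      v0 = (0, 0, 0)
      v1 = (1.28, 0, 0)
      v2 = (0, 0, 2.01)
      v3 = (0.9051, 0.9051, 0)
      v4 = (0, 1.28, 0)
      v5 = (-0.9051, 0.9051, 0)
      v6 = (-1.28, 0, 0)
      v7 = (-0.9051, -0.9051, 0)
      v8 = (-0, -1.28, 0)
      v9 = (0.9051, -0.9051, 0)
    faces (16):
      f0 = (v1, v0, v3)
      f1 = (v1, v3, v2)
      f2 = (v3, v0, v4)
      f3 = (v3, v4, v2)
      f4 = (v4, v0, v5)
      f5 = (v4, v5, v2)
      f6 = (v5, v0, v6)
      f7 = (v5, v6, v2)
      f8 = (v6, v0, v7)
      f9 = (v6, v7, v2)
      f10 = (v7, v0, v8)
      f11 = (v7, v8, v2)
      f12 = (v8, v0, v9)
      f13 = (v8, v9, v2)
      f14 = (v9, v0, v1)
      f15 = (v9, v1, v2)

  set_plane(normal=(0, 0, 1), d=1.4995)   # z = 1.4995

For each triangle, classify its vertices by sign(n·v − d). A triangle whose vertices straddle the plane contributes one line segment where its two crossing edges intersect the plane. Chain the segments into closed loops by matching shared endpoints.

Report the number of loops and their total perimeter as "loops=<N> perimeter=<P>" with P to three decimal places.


Straddling triangles (8 of 16):
  (v1,v3,v2) [--+] → (0.229877, 0.229877, 1.4995)–(0.325095, 0, 1.4995)  len=0.2488
  (v3,v4,v2) [--+] → (0, 0.325095, 1.4995)–(0.229877, 0.229877, 1.4995)  len=0.2488
  (v4,v5,v2) [--+] → (-0.229877, 0.229877, 1.4995)–(0, 0.325095, 1.4995)  len=0.2488
  (v5,v6,v2) [--+] → (-0.325095, 0, 1.4995)–(-0.229877, 0.229877, 1.4995)  len=0.2488
  (v6,v7,v2) [--+] → (-0.229877, -0.229877, 1.4995)–(-0.325095, 0, 1.4995)  len=0.2488
  (v7,v8,v2) [--+] → (0, -0.325095, 1.4995)–(-0.229877, -0.229877, 1.4995)  len=0.2488
  (v8,v9,v2) [--+] → (0.229877, -0.229877, 1.4995)–(0, -0.325095, 1.4995)  len=0.2488
  (v9,v1,v2) [--+] → (0.325095, 0, 1.4995)–(0.229877, -0.229877, 1.4995)  len=0.2488

Chained into 1 loop(s):
  loop 1: 8 segments, perimeter = 1.9905
Total perimeter = 1.991

loops=1 perimeter=1.991


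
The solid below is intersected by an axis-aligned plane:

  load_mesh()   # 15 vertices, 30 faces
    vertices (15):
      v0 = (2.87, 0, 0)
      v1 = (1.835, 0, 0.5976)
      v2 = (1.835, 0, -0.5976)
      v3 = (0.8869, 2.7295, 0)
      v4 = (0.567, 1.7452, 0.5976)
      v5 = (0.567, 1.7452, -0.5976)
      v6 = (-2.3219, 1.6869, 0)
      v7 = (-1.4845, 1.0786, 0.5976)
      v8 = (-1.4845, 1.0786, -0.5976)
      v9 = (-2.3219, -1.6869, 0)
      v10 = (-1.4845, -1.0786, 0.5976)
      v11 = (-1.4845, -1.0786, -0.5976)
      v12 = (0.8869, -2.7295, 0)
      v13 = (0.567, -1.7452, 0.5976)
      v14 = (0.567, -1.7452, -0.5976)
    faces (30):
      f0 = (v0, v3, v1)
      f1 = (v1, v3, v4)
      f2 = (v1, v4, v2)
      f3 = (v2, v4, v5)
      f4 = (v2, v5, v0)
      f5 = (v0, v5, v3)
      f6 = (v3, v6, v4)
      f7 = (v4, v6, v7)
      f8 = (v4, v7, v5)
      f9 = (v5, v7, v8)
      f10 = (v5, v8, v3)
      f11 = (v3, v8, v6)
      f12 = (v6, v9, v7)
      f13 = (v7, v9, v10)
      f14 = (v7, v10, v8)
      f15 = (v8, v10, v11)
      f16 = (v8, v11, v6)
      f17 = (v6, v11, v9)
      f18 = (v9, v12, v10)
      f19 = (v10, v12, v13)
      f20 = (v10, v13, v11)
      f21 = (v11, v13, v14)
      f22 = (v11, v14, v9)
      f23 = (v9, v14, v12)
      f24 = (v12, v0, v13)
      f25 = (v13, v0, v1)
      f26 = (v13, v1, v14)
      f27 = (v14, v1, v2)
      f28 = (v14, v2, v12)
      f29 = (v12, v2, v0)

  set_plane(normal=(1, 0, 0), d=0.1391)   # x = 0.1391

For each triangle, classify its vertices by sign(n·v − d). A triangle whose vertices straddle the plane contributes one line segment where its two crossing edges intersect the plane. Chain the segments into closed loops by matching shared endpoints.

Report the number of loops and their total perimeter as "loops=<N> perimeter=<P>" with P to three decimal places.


Straddling triangles (12 of 30):
  (v3,v6,v4) [+-+] → (0.1391, 2.48653, 0)–(0.1391, 1.73656, 0.509084)  len=0.9064
  (v4,v6,v7) [+--] → (0.1391, 1.73656, 0.509084)–(0.1391, 1.60616, 0.5976)  len=0.1576
  (v4,v7,v5) [+-+] → (0.1391, 1.60616, 0.5976)–(0.1391, 1.60616, -0.348306)  len=0.9459
  (v5,v7,v8) [+--] → (0.1391, 1.60616, -0.348306)–(0.1391, 1.60616, -0.5976)  len=0.2493
  (v5,v8,v3) [+-+] → (0.1391, 1.60616, -0.5976)–(0.1391, 2.2089, -0.188448)  len=0.7285
  (v3,v8,v6) [+--] → (0.1391, 2.2089, -0.188448)–(0.1391, 2.48653, 0)  len=0.3355
  (v9,v12,v10) [-+-] → (0.1391, -2.48653, 0)–(0.1391, -2.2089, 0.188448)  len=0.3355
  (v10,v12,v13) [-++] → (0.1391, -2.2089, 0.188448)–(0.1391, -1.60616, 0.5976)  len=0.7285
  (v10,v13,v11) [-+-] → (0.1391, -1.60616, 0.5976)–(0.1391, -1.60616, 0.348306)  len=0.2493
  (v11,v13,v14) [-++] → (0.1391, -1.60616, 0.348306)–(0.1391, -1.60616, -0.5976)  len=0.9459
  (v11,v14,v9) [-+-] → (0.1391, -1.60616, -0.5976)–(0.1391, -1.73656, -0.509084)  len=0.1576
  (v9,v14,v12) [-++] → (0.1391, -1.73656, -0.509084)–(0.1391, -2.48653, 0)  len=0.9064

Chained into 2 loop(s):
  loop 1: 6 segments, perimeter = 3.3233
  loop 2: 6 segments, perimeter = 3.3233
Total perimeter = 6.647

loops=2 perimeter=6.647


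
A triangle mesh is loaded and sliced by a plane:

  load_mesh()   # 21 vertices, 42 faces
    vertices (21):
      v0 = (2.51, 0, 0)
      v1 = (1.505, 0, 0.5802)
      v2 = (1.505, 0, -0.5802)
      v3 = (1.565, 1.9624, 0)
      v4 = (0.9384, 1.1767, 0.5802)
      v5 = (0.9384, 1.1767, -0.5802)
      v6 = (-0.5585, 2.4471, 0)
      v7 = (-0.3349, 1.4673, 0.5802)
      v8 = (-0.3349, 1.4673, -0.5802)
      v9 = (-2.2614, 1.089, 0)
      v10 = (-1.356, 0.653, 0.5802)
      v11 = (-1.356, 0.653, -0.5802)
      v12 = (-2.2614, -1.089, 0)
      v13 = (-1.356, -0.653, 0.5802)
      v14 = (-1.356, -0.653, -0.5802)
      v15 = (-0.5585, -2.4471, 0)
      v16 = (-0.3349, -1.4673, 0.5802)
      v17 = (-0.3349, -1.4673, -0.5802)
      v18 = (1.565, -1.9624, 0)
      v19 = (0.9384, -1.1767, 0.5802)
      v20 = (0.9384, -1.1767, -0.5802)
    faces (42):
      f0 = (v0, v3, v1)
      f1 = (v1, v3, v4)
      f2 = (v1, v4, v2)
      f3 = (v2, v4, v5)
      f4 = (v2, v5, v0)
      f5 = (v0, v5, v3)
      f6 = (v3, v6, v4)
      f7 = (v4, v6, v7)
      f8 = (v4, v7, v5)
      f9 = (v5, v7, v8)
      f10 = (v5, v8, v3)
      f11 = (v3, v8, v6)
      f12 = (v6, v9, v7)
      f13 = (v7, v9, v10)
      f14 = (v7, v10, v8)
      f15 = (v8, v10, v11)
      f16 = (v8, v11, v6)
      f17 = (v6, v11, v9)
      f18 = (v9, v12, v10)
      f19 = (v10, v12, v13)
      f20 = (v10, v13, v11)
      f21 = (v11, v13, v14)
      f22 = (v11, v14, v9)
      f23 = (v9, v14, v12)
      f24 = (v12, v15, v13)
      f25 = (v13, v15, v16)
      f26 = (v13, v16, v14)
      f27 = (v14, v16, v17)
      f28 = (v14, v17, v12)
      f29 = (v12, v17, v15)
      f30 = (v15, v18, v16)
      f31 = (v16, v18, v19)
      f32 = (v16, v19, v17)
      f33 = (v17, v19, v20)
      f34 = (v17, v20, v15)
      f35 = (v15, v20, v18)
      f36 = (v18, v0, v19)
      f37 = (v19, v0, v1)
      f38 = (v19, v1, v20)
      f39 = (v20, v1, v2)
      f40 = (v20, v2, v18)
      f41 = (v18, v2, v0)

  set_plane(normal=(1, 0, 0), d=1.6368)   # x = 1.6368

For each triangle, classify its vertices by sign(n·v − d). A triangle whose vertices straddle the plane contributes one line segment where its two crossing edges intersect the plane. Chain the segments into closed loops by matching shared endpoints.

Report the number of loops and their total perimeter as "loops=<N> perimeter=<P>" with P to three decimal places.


Straddling triangles (6 of 42):
  (v0,v3,v1) [+--] → (1.6368, 1.8133, 0)–(1.6368, 0, 0.50411)  len=1.8821
  (v2,v5,v0) [--+] → (1.6368, 0.653789, -0.322366)–(1.6368, 0, -0.50411)  len=0.6786
  (v0,v5,v3) [+--] → (1.6368, 0.653789, -0.322366)–(1.6368, 1.8133, 0)  len=1.2035
  (v18,v0,v19) [-+-] → (1.6368, -1.8133, 0)–(1.6368, -0.653789, 0.322366)  len=1.2035
  (v19,v0,v1) [-+-] → (1.6368, -0.653789, 0.322366)–(1.6368, 0, 0.50411)  len=0.6786
  (v18,v2,v0) [--+] → (1.6368, 0, -0.50411)–(1.6368, -1.8133, 0)  len=1.8821

Chained into 1 loop(s):
  loop 1: 6 segments, perimeter = 7.5283
Total perimeter = 7.528

loops=1 perimeter=7.528


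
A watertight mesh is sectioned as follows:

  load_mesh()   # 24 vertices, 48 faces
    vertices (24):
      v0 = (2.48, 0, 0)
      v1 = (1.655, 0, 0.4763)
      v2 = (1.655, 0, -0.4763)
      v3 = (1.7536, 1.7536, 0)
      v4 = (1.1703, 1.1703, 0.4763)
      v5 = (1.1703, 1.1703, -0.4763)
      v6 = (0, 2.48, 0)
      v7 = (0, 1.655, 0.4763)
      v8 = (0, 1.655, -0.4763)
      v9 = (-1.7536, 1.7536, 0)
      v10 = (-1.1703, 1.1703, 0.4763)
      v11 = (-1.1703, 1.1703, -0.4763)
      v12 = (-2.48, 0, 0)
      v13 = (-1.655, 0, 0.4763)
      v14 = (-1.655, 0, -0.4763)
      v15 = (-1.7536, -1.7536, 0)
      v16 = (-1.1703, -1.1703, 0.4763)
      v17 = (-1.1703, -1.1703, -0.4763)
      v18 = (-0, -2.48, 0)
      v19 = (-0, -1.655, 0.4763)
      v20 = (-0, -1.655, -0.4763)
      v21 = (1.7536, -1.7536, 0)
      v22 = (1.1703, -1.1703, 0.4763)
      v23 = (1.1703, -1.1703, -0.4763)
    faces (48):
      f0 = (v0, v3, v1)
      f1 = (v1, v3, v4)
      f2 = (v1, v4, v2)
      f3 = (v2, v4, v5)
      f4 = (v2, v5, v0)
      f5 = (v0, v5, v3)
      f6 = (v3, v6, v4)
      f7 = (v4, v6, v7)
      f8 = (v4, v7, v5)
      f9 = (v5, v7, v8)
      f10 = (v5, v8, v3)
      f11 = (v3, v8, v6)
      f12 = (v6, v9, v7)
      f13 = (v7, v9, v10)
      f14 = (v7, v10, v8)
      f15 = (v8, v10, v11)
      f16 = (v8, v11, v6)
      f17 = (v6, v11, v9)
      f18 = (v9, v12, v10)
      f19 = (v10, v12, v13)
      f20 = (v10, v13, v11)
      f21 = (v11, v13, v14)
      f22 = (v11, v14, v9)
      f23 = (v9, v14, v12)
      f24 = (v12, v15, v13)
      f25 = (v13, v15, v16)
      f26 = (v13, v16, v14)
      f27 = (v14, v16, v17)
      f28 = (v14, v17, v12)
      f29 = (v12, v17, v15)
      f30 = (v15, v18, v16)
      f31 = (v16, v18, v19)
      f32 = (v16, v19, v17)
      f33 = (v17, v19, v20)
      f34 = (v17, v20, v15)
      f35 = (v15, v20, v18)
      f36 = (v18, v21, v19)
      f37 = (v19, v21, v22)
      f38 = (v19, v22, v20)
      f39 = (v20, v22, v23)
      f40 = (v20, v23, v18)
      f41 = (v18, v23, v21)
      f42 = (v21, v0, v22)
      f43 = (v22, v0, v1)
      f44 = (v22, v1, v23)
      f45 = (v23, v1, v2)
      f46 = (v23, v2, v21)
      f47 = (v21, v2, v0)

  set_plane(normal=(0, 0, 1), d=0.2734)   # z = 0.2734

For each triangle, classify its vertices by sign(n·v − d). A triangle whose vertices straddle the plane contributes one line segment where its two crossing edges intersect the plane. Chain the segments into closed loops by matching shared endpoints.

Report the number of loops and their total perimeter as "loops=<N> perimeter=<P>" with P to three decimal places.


Straddling triangles (32 of 48):
  (v0,v3,v1) [--+] → (1.697, 0.74702, 0.2734)–(2.00644, 0, 0.2734)  len=0.8086
  (v1,v3,v4) [+-+] → (1.697, 0.74702, 0.2734)–(1.41878, 1.41878, 0.2734)  len=0.7271
  (v1,v4,v2) [++-] → (1.27354, 0.921031, 0.2734)–(1.655, 0, 0.2734)  len=0.9969
  (v2,v4,v5) [-+-] → (1.27354, 0.921031, 0.2734)–(1.1703, 1.1703, 0.2734)  len=0.2698
  (v3,v6,v4) [--+] → (0.671762, 1.72822, 0.2734)–(1.41878, 1.41878, 0.2734)  len=0.8086
  (v4,v6,v7) [+-+] → (0.671762, 1.72822, 0.2734)–(0, 2.00644, 0.2734)  len=0.7271
  (v4,v7,v5) [++-] → (0.249269, 1.55176, 0.2734)–(1.1703, 1.1703, 0.2734)  len=0.9969
  (v5,v7,v8) [-+-] → (0.249269, 1.55176, 0.2734)–(0, 1.655, 0.2734)  len=0.2698
  (v6,v9,v7) [--+] → (-0.74702, 1.697, 0.2734)–(0, 2.00644, 0.2734)  len=0.8086
  (v7,v9,v10) [+-+] → (-0.74702, 1.697, 0.2734)–(-1.41878, 1.41878, 0.2734)  len=0.7271
  (v7,v10,v8) [++-] → (-0.921031, 1.27354, 0.2734)–(0, 1.655, 0.2734)  len=0.9969
  (v8,v10,v11) [-+-] → (-0.921031, 1.27354, 0.2734)–(-1.1703, 1.1703, 0.2734)  len=0.2698
  (v9,v12,v10) [--+] → (-1.72822, 0.671762, 0.2734)–(-1.41878, 1.41878, 0.2734)  len=0.8086
  (v10,v12,v13) [+-+] → (-1.72822, 0.671762, 0.2734)–(-2.00644, 0, 0.2734)  len=0.7271
  (v10,v13,v11) [++-] → (-1.55176, 0.249269, 0.2734)–(-1.1703, 1.1703, 0.2734)  len=0.9969
  (v11,v13,v14) [-+-] → (-1.55176, 0.249269, 0.2734)–(-1.655, 0, 0.2734)  len=0.2698
  (v12,v15,v13) [--+] → (-1.697, -0.74702, 0.2734)–(-2.00644, 0, 0.2734)  len=0.8086
  (v13,v15,v16) [+-+] → (-1.697, -0.74702, 0.2734)–(-1.41878, -1.41878, 0.2734)  len=0.7271
  (v13,v16,v14) [++-] → (-1.27354, -0.921031, 0.2734)–(-1.655, 0, 0.2734)  len=0.9969
  (v14,v16,v17) [-+-] → (-1.27354, -0.921031, 0.2734)–(-1.1703, -1.1703, 0.2734)  len=0.2698
  (v15,v18,v16) [--+] → (-0.671762, -1.72822, 0.2734)–(-1.41878, -1.41878, 0.2734)  len=0.8086
  (v16,v18,v19) [+-+] → (-0.671762, -1.72822, 0.2734)–(0, -2.00644, 0.2734)  len=0.7271
  (v16,v19,v17) [++-] → (-0.249269, -1.55176, 0.2734)–(-1.1703, -1.1703, 0.2734)  len=0.9969
  (v17,v19,v20) [-+-] → (-0.249269, -1.55176, 0.2734)–(0, -1.655, 0.2734)  len=0.2698
  (v18,v21,v19) [--+] → (0.74702, -1.697, 0.2734)–(0, -2.00644, 0.2734)  len=0.8086
  (v19,v21,v22) [+-+] → (0.74702, -1.697, 0.2734)–(1.41878, -1.41878, 0.2734)  len=0.7271
  (v19,v22,v20) [++-] → (0.921031, -1.27354, 0.2734)–(0, -1.655, 0.2734)  len=0.9969
  (v20,v22,v23) [-+-] → (0.921031, -1.27354, 0.2734)–(1.1703, -1.1703, 0.2734)  len=0.2698
  (v21,v0,v22) [--+] → (1.72822, -0.671762, 0.2734)–(1.41878, -1.41878, 0.2734)  len=0.8086
  (v22,v0,v1) [+-+] → (1.72822, -0.671762, 0.2734)–(2.00644, 0, 0.2734)  len=0.7271
  (v22,v1,v23) [++-] → (1.55176, -0.249269, 0.2734)–(1.1703, -1.1703, 0.2734)  len=0.9969
  (v23,v1,v2) [-+-] → (1.55176, -0.249269, 0.2734)–(1.655, 0, 0.2734)  len=0.2698

Chained into 2 loop(s):
  loop 1: 16 segments, perimeter = 12.2854
  loop 2: 16 segments, perimeter = 10.1336
Total perimeter = 22.419

loops=2 perimeter=22.419


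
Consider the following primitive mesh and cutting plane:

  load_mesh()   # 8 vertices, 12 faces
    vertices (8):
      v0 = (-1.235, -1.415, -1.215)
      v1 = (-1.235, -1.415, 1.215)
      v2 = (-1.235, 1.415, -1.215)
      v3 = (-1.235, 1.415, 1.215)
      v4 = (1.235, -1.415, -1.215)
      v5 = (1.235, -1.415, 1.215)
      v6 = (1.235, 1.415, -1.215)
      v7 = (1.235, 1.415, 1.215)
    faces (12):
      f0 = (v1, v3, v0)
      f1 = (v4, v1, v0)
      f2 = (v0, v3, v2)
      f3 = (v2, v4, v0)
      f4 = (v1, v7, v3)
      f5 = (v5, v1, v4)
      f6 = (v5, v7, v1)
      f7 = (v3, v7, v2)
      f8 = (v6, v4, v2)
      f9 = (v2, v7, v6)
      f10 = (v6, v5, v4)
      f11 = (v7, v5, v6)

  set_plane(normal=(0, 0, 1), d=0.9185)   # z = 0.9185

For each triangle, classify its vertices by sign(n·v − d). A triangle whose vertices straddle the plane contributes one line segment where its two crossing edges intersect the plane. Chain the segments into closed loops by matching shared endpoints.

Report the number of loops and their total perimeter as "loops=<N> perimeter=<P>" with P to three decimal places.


loops=1 perimeter=10.600

Straddling triangles (8 of 12):
  (v1,v3,v0) [++-] → (-1.235, 1.06969, 0.9185)–(-1.235, -1.415, 0.9185)  len=2.4847
  (v4,v1,v0) [-+-] → (-0.933619, -1.415, 0.9185)–(-1.235, -1.415, 0.9185)  len=0.3014
  (v0,v3,v2) [-+-] → (-1.235, 1.06969, 0.9185)–(-1.235, 1.415, 0.9185)  len=0.3453
  (v5,v1,v4) [++-] → (-0.933619, -1.415, 0.9185)–(1.235, -1.415, 0.9185)  len=2.1686
  (v3,v7,v2) [++-] → (0.933619, 1.415, 0.9185)–(-1.235, 1.415, 0.9185)  len=2.1686
  (v2,v7,v6) [-+-] → (0.933619, 1.415, 0.9185)–(1.235, 1.415, 0.9185)  len=0.3014
  (v6,v5,v4) [-+-] → (1.235, -1.06969, 0.9185)–(1.235, -1.415, 0.9185)  len=0.3453
  (v7,v5,v6) [++-] → (1.235, -1.06969, 0.9185)–(1.235, 1.415, 0.9185)  len=2.4847

Chained into 1 loop(s):
  loop 1: 8 segments, perimeter = 10.6000
Total perimeter = 10.600


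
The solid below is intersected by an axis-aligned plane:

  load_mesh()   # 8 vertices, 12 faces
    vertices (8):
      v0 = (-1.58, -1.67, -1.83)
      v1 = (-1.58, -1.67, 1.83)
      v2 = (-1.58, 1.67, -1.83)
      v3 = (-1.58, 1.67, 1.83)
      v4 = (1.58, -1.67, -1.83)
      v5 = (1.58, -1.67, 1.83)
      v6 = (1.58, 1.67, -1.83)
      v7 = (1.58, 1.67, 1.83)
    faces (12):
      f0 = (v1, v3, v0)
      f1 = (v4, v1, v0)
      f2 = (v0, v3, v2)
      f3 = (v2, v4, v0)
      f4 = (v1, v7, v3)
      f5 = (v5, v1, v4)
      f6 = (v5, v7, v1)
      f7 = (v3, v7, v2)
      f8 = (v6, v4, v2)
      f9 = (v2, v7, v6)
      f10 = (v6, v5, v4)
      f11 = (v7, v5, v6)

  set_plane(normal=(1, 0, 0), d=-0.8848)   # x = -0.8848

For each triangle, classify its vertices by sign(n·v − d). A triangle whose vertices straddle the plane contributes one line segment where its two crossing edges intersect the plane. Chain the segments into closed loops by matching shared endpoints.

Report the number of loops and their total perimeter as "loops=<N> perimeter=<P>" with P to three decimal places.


Straddling triangles (8 of 12):
  (v4,v1,v0) [+--] → (-0.8848, -1.67, 1.0248)–(-0.8848, -1.67, -1.83)  len=2.8548
  (v2,v4,v0) [-+-] → (-0.8848, 0.9352, -1.83)–(-0.8848, -1.67, -1.83)  len=2.6052
  (v1,v7,v3) [-+-] → (-0.8848, -0.9352, 1.83)–(-0.8848, 1.67, 1.83)  len=2.6052
  (v5,v1,v4) [+-+] → (-0.8848, -1.67, 1.83)–(-0.8848, -1.67, 1.0248)  len=0.8052
  (v5,v7,v1) [++-] → (-0.8848, -0.9352, 1.83)–(-0.8848, -1.67, 1.83)  len=0.7348
  (v3,v7,v2) [-+-] → (-0.8848, 1.67, 1.83)–(-0.8848, 1.67, -1.0248)  len=2.8548
  (v6,v4,v2) [++-] → (-0.8848, 0.9352, -1.83)–(-0.8848, 1.67, -1.83)  len=0.7348
  (v2,v7,v6) [-++] → (-0.8848, 1.67, -1.0248)–(-0.8848, 1.67, -1.83)  len=0.8052

Chained into 1 loop(s):
  loop 1: 8 segments, perimeter = 14.0000
Total perimeter = 14.000

loops=1 perimeter=14.000


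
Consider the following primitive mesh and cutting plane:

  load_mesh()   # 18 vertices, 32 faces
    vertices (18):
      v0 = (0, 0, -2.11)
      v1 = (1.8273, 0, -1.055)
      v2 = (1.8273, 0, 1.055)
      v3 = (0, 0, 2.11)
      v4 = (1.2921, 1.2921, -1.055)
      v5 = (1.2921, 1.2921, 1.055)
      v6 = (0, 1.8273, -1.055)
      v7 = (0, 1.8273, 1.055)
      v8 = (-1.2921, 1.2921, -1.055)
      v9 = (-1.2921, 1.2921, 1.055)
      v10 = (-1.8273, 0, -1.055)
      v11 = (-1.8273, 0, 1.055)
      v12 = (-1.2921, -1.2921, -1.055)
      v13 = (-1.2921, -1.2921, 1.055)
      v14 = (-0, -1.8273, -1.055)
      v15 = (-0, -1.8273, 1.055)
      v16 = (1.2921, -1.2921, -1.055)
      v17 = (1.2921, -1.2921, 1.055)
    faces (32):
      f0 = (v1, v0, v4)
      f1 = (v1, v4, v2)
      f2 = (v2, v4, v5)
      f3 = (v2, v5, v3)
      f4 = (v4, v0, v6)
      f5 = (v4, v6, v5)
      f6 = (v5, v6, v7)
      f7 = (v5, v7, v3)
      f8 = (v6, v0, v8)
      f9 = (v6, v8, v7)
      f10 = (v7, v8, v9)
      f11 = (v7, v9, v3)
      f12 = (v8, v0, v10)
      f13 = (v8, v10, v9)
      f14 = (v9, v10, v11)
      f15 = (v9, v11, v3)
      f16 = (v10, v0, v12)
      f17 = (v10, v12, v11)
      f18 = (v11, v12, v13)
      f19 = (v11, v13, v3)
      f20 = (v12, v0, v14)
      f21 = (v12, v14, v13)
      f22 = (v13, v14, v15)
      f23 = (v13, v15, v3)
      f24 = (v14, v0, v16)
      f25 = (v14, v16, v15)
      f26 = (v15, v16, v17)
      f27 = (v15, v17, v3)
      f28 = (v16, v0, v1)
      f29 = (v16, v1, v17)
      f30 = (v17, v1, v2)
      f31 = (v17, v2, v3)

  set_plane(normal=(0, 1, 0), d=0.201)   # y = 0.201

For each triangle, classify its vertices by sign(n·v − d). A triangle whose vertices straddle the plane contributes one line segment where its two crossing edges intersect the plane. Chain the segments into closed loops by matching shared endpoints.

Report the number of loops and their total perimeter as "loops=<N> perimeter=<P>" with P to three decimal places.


loops=1 perimeter=12.174

Straddling triangles (12 of 32):
  (v1,v0,v4) [--+] → (0.201, 0.201, -1.94588)–(1.74404, 0.201, -1.055)  len=1.7818
  (v1,v4,v2) [-+-] → (1.74404, 0.201, -1.055)–(1.74404, 0.201, 0.726767)  len=1.7818
  (v2,v4,v5) [-++] → (1.74404, 0.201, 0.726767)–(1.74404, 0.201, 1.055)  len=0.3282
  (v2,v5,v3) [-+-] → (1.74404, 0.201, 1.055)–(0.201, 0.201, 1.94588)  len=1.7818
  (v4,v0,v6) [+-+] → (0.201, 0.201, -1.94588)–(0, 0.201, -1.99395)  len=0.2067
  (v5,v7,v3) [++-] → (0, 0.201, 1.99395)–(0.201, 0.201, 1.94588)  len=0.2067
  (v6,v0,v8) [+-+] → (0, 0.201, -1.99395)–(-0.201, 0.201, -1.94588)  len=0.2067
  (v7,v9,v3) [++-] → (-0.201, 0.201, 1.94588)–(0, 0.201, 1.99395)  len=0.2067
  (v8,v0,v10) [+--] → (-0.201, 0.201, -1.94588)–(-1.74404, 0.201, -1.055)  len=1.7818
  (v8,v10,v9) [+-+] → (-1.74404, 0.201, -1.055)–(-1.74404, 0.201, -0.726767)  len=0.3282
  (v9,v10,v11) [+--] → (-1.74404, 0.201, -0.726767)–(-1.74404, 0.201, 1.055)  len=1.7818
  (v9,v11,v3) [+--] → (-1.74404, 0.201, 1.055)–(-0.201, 0.201, 1.94588)  len=1.7818

Chained into 1 loop(s):
  loop 1: 12 segments, perimeter = 12.1737
Total perimeter = 12.174
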